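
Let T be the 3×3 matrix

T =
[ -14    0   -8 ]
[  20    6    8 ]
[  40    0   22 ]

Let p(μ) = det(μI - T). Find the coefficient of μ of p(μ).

p(μ) = μ^3 - 14μ^2 + 60μ - 72.
The coefficient of μ is 60.

60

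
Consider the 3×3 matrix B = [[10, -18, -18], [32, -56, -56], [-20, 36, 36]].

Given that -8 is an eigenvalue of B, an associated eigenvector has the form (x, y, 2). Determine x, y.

-1, -3

We need (B + 8I)v = 0.
B + 8I = [[18, -18, -18], [32, -48, -56], [-20, 36, 44]].
Row 1: (18)·x + (-18)·y + (-18)·2 = 0
Row 2: (32)·x + (-48)·y + (-56)·2 = 0
Row 3: (-20)·x + (36)·y + (44)·2 = 0
Solving gives x = -1, y = -3.
Check: B·(-1, -3, 2) = (8, 24, -16) = -8·(-1, -3, 2).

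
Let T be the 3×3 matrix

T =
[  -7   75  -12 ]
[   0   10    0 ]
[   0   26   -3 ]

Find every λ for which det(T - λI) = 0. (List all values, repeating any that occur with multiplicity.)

Compute the characteristic polynomial p(lambda) = det(lambda·I - T).
Cofactor expansion gives p(lambda) = lambda^3 - 79·lambda - 210.
Rational-root test: lambda = -3 gives p(-3) = 0.
Dividing by (lambda + 3) leaves lambda^2 - 3·lambda - 70.
The quadratic factors as (lambda + 7)·(lambda - 10).
Eigenvalues: -7, -3, 10.

-7, -3, 10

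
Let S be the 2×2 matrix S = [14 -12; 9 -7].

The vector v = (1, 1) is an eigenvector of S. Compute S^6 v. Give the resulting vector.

(64, 64)

First find the eigenvalue: Sv = (2, 2) = 2·(1, 1), so λ = 2.
Then S^6 v = λ^6·v = 2^6·(1, 1) = 64·(1, 1) = (64, 64).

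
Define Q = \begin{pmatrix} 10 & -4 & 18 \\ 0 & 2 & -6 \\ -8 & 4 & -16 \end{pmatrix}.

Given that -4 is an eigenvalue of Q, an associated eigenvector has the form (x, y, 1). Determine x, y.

-1, 1

We need (Q + 4I)v = 0.
Q + 4I = [[14, -4, 18], [0, 6, -6], [-8, 4, -12]].
Row 1: (14)·x + (-4)·y + (18)·1 = 0
Row 2: (0)·x + (6)·y + (-6)·1 = 0
Row 3: (-8)·x + (4)·y + (-12)·1 = 0
Solving gives x = -1, y = 1.
Check: Q·(-1, 1, 1) = (4, -4, -4) = -4·(-1, 1, 1).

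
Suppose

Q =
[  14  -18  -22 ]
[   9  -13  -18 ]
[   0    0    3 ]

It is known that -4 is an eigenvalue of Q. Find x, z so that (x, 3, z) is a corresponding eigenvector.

3, 0

We need (Q + 4I)v = 0.
Q + 4I = [[18, -18, -22], [9, -9, -18], [0, 0, 7]].
Row 1: (18)·x + (-18)·3 + (-22)·z = 0
Row 2: (9)·x + (-9)·3 + (-18)·z = 0
Row 3: (0)·x + (0)·3 + (7)·z = 0
Solving gives x = 3, z = 0.
Check: Q·(3, 3, 0) = (-12, -12, 0) = -4·(3, 3, 0).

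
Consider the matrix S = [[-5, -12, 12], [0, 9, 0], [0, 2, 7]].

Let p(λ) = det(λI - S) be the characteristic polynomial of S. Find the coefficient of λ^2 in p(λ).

The coefficient of λ^2 of det(λI - S) is −trace(S).
trace(S) = (-5) + (9) + (7) = 11, so the coefficient is -11.

-11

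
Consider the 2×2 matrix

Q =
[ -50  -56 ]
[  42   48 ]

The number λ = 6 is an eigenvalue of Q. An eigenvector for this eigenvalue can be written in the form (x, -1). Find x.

1

We need (Q - 6I)v = 0.
Q - 6I = [[-56, -56], [42, 42]].
Row 1: (-56)·x + (-56)·-1 = 0
Row 2: (42)·x + (42)·-1 = 0
Solving gives x = 1.
Check: Q·(1, -1) = (6, -6) = 6·(1, -1).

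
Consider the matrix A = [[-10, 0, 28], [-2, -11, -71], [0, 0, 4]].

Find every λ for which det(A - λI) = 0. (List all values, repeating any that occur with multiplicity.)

-11, -10, 4

Compute the characteristic polynomial p(λ) = det(λI - A).
Expanding along the first row, p(λ) = λ^3 + 17λ^2 + 26λ - 440.
Since p(-10) = 0, λ = -10 is a root.
Dividing by (λ + 10) leaves λ^2 + 7λ - 44.
The quadratic factors as (λ + 11)·(λ - 4).
Eigenvalues: -11, -10, 4.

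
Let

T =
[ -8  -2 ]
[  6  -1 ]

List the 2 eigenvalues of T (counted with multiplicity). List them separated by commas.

-5, -4

det(T - rI) = (-8 - r)(-1 - r) - (-2)·(6) = r^2 + 9r + 20.
This factors as (r + 5)·(r + 4) = 0.
Eigenvalues: -5, -4.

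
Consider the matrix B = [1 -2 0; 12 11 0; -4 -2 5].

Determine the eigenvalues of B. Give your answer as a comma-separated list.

5, 5, 7

Compute the characteristic polynomial p(r) = det(rI - B).
Expanding the 3×3 determinant: p(r) = r^3 - 17r^2 + 95r - 175.
Since p(5) = 0, r = 5 is a root.
Factor out (r - 5): p(r) = (r - 5)·(r^2 - 12r + 35).
The quadratic factors as (r - 5)·(r - 7).
Eigenvalues: 5, 5, 7.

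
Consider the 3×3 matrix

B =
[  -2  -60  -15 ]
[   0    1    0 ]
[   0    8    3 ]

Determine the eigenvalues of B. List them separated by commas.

-2, 1, 3

The characteristic polynomial is p(λ) = det(λI - B).
Expanding the 3×3 determinant: p(λ) = λ^3 - 2λ^2 - 5λ + 6.
Try λ = 3: p(3) = 0, so 3 is a root.
Factor out (λ - 3): p(λ) = (λ - 3)·(λ^2 + λ - 2).
The quadratic factors as (λ + 2)·(λ - 1).
Eigenvalues: -2, 1, 3.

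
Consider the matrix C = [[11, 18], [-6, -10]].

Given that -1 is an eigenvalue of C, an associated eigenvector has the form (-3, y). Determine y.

We need (C + 1I)v = 0.
C + 1I = [[12, 18], [-6, -9]].
Row 1: (12)·-3 + (18)·y = 0
Row 2: (-6)·-3 + (-9)·y = 0
Solving gives y = 2.
Check: C·(-3, 2) = (3, -2) = -1·(-3, 2).

2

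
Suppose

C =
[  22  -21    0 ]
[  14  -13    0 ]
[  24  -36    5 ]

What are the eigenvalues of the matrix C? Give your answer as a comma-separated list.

1, 5, 8

The characteristic polynomial is p(r) = det(rI - C).
Cofactor expansion gives p(r) = r^3 - 14r^2 + 53r - 40.
Since p(5) = 0, r = 5 is a root.
Factor out (r - 5): p(r) = (r - 5)·(r^2 - 9r + 8).
The quadratic factors as (r - 1)·(r - 8).
Eigenvalues: 1, 5, 8.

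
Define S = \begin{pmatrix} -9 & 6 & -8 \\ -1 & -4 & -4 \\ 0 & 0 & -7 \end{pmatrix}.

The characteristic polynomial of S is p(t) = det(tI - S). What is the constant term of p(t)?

p(t) = t^3 + 20t^2 + 133t + 294.
The constant term is 294.

294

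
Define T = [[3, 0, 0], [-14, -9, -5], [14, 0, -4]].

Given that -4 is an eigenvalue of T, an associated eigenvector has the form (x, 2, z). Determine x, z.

We need (T + 4I)v = 0.
T + 4I = [[7, 0, 0], [-14, -5, -5], [14, 0, 0]].
Row 1: (7)·x + (0)·2 + (0)·z = 0
Row 2: (-14)·x + (-5)·2 + (-5)·z = 0
Row 3: (14)·x + (0)·2 + (0)·z = 0
Solving gives x = 0, z = -2.
Check: T·(0, 2, -2) = (0, -8, 8) = -4·(0, 2, -2).

0, -2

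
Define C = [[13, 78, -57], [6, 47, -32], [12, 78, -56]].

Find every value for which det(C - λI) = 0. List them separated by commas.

The characteristic polynomial is p(λ) = det(λI - C).
Expanding along the first row, p(λ) = λ^3 - 4λ^2 - 37λ + 40.
Since p(-5) = 0, λ = -5 is a root.
Factor out (λ + 5): p(λ) = (λ + 5)·(λ^2 - 9λ + 8).
The quadratic factors as (λ - 1)·(λ - 8).
Eigenvalues: -5, 1, 8.

-5, 1, 8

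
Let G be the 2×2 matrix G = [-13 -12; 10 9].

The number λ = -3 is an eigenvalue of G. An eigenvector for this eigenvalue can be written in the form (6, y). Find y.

We need (G + 3I)v = 0.
G + 3I = [[-10, -12], [10, 12]].
Row 1: (-10)·6 + (-12)·y = 0
Row 2: (10)·6 + (12)·y = 0
Solving gives y = -5.
Check: G·(6, -5) = (-18, 15) = -3·(6, -5).

-5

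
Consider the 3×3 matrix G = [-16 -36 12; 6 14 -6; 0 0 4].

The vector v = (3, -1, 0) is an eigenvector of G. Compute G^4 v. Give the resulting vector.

First find the eigenvalue: Gv = (-12, 4, 0) = -4·(3, -1, 0), so λ = -4.
Then G^4 v = λ^4·v = (-4)^4·(3, -1, 0) = 256·(3, -1, 0) = (768, -256, 0).

(768, -256, 0)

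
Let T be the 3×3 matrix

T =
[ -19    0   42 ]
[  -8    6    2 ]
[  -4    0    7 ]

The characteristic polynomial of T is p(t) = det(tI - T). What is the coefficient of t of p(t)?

-37

p(t) = t^3 + 6t^2 - 37t - 210.
The coefficient of t is -37.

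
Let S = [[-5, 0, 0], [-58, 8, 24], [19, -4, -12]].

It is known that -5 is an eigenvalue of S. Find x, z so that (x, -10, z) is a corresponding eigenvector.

We need (S + 5I)v = 0.
S + 5I = [[0, 0, 0], [-58, 13, 24], [19, -4, -7]].
Row 1: (0)·x + (0)·-10 + (0)·z = 0
Row 2: (-58)·x + (13)·-10 + (24)·z = 0
Row 3: (19)·x + (-4)·-10 + (-7)·z = 0
Solving gives x = -1, z = 3.
Check: S·(-1, -10, 3) = (5, 50, -15) = -5·(-1, -10, 3).

-1, 3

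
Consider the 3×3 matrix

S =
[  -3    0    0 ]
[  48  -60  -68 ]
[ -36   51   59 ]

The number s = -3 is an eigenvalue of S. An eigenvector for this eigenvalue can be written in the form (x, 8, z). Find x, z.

We need (S + 3I)v = 0.
S + 3I = [[0, 0, 0], [48, -57, -68], [-36, 51, 62]].
Row 1: (0)·x + (0)·8 + (0)·z = 0
Row 2: (48)·x + (-57)·8 + (-68)·z = 0
Row 3: (-36)·x + (51)·8 + (62)·z = 0
Solving gives x = 1, z = -6.
Check: S·(1, 8, -6) = (-3, -24, 18) = -3·(1, 8, -6).

1, -6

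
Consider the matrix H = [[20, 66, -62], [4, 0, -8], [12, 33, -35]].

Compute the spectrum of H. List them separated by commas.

The characteristic polynomial is p(lambda) = det(lambda·I - H).
Cofactor expansion gives p(lambda) = lambda^3 + 15·lambda^2 + 44·lambda.
Try lambda = -4: p(-4) = 0, so -4 is a root.
Factor out (lambda + 4): p(lambda) = (lambda + 4)·(lambda^2 + 11·lambda).
The quadratic factors as (lambda + 11)·lambda.
Eigenvalues: -11, -4, 0.

-11, -4, 0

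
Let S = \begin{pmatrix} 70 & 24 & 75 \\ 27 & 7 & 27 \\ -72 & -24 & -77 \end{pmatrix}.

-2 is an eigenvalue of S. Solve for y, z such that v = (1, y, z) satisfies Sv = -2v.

-3, 0

We need (S + 2I)v = 0.
S + 2I = [[72, 24, 75], [27, 9, 27], [-72, -24, -75]].
Row 1: (72)·1 + (24)·y + (75)·z = 0
Row 2: (27)·1 + (9)·y + (27)·z = 0
Row 3: (-72)·1 + (-24)·y + (-75)·z = 0
Solving gives y = -3, z = 0.
Check: S·(1, -3, 0) = (-2, 6, 0) = -2·(1, -3, 0).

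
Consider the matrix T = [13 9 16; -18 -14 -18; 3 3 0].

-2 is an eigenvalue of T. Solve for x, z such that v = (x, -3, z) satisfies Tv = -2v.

5, -3

We need (T + 2I)v = 0.
T + 2I = [[15, 9, 16], [-18, -12, -18], [3, 3, 2]].
Row 1: (15)·x + (9)·-3 + (16)·z = 0
Row 2: (-18)·x + (-12)·-3 + (-18)·z = 0
Row 3: (3)·x + (3)·-3 + (2)·z = 0
Solving gives x = 5, z = -3.
Check: T·(5, -3, -3) = (-10, 6, 6) = -2·(5, -3, -3).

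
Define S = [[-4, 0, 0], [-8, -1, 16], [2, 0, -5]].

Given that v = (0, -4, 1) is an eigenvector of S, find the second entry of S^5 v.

First find the eigenvalue: Sv = (0, 20, -5) = -5·(0, -4, 1), so λ = -5.
Then S^5 v = λ^5·v = (-5)^5·(0, -4, 1) = -3125·(0, -4, 1) = (0, 12500, -3125).

12500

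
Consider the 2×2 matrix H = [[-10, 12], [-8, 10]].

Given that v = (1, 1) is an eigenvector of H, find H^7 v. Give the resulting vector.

First find the eigenvalue: Hv = (2, 2) = 2·(1, 1), so λ = 2.
Then H^7 v = λ^7·v = 2^7·(1, 1) = 128·(1, 1) = (128, 128).

(128, 128)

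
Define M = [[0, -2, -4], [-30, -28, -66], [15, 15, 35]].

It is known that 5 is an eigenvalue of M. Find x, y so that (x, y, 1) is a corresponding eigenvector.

We need (M - 5I)v = 0.
M - 5I = [[-5, -2, -4], [-30, -33, -66], [15, 15, 30]].
Row 1: (-5)·x + (-2)·y + (-4)·1 = 0
Row 2: (-30)·x + (-33)·y + (-66)·1 = 0
Row 3: (15)·x + (15)·y + (30)·1 = 0
Solving gives x = 0, y = -2.
Check: M·(0, -2, 1) = (0, -10, 5) = 5·(0, -2, 1).

0, -2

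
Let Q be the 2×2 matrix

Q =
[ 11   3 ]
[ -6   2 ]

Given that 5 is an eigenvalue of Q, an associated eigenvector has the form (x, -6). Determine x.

We need (Q - 5I)v = 0.
Q - 5I = [[6, 3], [-6, -3]].
Row 1: (6)·x + (3)·-6 = 0
Row 2: (-6)·x + (-3)·-6 = 0
Solving gives x = 3.
Check: Q·(3, -6) = (15, -30) = 5·(3, -6).

3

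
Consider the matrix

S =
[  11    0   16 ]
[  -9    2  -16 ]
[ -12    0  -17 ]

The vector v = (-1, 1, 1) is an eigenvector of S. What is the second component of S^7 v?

First find the eigenvalue: Sv = (5, -5, -5) = -5·(-1, 1, 1), so λ = -5.
Then S^7 v = λ^7·v = (-5)^7·(-1, 1, 1) = -78125·(-1, 1, 1) = (78125, -78125, -78125).

-78125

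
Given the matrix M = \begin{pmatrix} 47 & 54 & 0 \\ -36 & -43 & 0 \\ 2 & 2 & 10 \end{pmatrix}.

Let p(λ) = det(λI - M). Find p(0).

p(0) = det(0·I − M) = det(−M) = (−1)^3·det(M).
det(M) = -770, so p(0) = 770.

770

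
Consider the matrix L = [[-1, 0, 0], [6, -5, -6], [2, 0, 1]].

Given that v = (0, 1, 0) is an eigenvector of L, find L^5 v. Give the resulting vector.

First find the eigenvalue: Lv = (0, -5, 0) = -5·(0, 1, 0), so λ = -5.
Then L^5 v = λ^5·v = (-5)^5·(0, 1, 0) = -3125·(0, 1, 0) = (0, -3125, 0).

(0, -3125, 0)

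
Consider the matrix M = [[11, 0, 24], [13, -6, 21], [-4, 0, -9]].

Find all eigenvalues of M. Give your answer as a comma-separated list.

The characteristic polynomial is p(μ) = det(μI - M).
Cofactor expansion gives p(μ) = μ^3 + 4μ^2 - 15μ - 18.
Try μ = -1: p(-1) = 0, so -1 is a root.
Dividing by (μ + 1) leaves μ^2 + 3μ - 18.
The quadratic factors as (μ + 6)·(μ - 3).
Eigenvalues: -6, -1, 3.

-6, -1, 3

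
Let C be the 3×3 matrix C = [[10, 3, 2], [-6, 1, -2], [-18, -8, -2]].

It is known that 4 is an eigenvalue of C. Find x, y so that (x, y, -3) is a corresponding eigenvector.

We need (C - 4I)v = 0.
C - 4I = [[6, 3, 2], [-6, -3, -2], [-18, -8, -6]].
Row 1: (6)·x + (3)·y + (2)·-3 = 0
Row 2: (-6)·x + (-3)·y + (-2)·-3 = 0
Row 3: (-18)·x + (-8)·y + (-6)·-3 = 0
Solving gives x = 1, y = 0.
Check: C·(1, 0, -3) = (4, 0, -12) = 4·(1, 0, -3).

1, 0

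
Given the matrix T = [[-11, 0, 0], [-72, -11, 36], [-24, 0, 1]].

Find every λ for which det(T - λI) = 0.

The characteristic polynomial is p(λ) = det(λI - T).
Cofactor expansion gives p(λ) = λ^3 + 21λ^2 + 99λ - 121.
Since p(1) = 0, λ = 1 is a root.
Factor out (λ - 1): p(λ) = (λ - 1)·(λ^2 + 22λ + 121).
The quadratic factor is (λ + 11)^2.
Eigenvalues: -11, -11, 1.

-11, -11, 1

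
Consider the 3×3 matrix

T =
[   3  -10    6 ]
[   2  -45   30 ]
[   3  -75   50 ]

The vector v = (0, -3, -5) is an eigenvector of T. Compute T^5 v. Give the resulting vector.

(0, -9375, -15625)

First find the eigenvalue: Tv = (0, -15, -25) = 5·(0, -3, -5), so λ = 5.
Then T^5 v = λ^5·v = 5^5·(0, -3, -5) = 3125·(0, -3, -5) = (0, -9375, -15625).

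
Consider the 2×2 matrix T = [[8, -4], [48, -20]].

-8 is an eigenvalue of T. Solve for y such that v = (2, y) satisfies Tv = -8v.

8

We need (T + 8I)v = 0.
T + 8I = [[16, -4], [48, -12]].
Row 1: (16)·2 + (-4)·y = 0
Row 2: (48)·2 + (-12)·y = 0
Solving gives y = 8.
Check: T·(2, 8) = (-16, -64) = -8·(2, 8).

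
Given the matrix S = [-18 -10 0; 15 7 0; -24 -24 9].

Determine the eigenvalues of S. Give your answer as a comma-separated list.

-8, -3, 9

The characteristic polynomial is p(λ) = det(λI - S).
Cofactor expansion gives p(λ) = λ^3 + 2λ^2 - 75λ - 216.
Try λ = -3: p(-3) = 0, so -3 is a root.
Factor out (λ + 3): p(λ) = (λ + 3)·(λ^2 - λ - 72).
The quadratic factors as (λ + 8)·(λ - 9).
Eigenvalues: -8, -3, 9.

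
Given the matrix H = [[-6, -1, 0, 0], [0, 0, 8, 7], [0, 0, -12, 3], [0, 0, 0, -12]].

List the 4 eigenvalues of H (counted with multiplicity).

H is upper triangular, so its eigenvalues are the diagonal entries.
Diagonal: -6, 0, -12, -12.

-12, -12, -6, 0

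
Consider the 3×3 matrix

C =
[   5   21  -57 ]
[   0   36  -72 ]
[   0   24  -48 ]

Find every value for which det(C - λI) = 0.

Compute the characteristic polynomial p(t) = det(tI - C).
Expanding along the first row, p(t) = t^3 + 7t^2 - 60t.
Since p(-12) = 0, t = -12 is a root.
Factor out (t + 12): p(t) = (t + 12)·(t^2 - 5t).
The quadratic factors as t·(t - 5).
Eigenvalues: -12, 0, 5.

-12, 0, 5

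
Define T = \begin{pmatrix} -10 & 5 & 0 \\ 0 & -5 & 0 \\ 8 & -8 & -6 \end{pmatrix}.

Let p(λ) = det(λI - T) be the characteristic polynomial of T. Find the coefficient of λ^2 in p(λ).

The coefficient of λ^2 of det(λI - T) is −trace(T).
trace(T) = (-10) + (-5) + (-6) = -21, so the coefficient is 21.

21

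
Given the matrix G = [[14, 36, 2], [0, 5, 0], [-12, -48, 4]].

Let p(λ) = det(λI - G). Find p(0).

p(0) = det(0·I − G) = det(−G) = (−1)^3·det(G).
det(G) = 400, so p(0) = -400.

-400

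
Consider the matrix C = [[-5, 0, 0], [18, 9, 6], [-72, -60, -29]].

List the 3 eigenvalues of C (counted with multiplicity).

-11, -9, -5

The characteristic polynomial is p(lambda) = det(lambda·I - C).
Expanding along the first row, p(lambda) = lambda^3 + 25·lambda^2 + 199·lambda + 495.
Try lambda = -9: p(-9) = 0, so -9 is a root.
Factor out (lambda + 9): p(lambda) = (lambda + 9)·(lambda^2 + 16·lambda + 55).
The quadratic factors as (lambda + 11)·(lambda + 5).
Eigenvalues: -11, -9, -5.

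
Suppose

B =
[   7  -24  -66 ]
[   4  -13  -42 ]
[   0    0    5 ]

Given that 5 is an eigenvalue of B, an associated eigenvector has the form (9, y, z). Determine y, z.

9, -3

We need (B - 5I)v = 0.
B - 5I = [[2, -24, -66], [4, -18, -42], [0, 0, 0]].
Row 1: (2)·9 + (-24)·y + (-66)·z = 0
Row 2: (4)·9 + (-18)·y + (-42)·z = 0
Row 3: (0)·9 + (0)·y + (0)·z = 0
Solving gives y = 9, z = -3.
Check: B·(9, 9, -3) = (45, 45, -15) = 5·(9, 9, -3).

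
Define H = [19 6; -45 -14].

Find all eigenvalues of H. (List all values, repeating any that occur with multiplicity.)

det(H - rI) = (19 - r)(-14 - r) - (6)·(-45) = r^2 - 5r + 4.
This factors as (r - 1)·(r - 4) = 0.
Eigenvalues: 1, 4.

1, 4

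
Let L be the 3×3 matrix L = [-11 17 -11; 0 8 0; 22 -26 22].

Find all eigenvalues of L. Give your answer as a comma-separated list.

Compute the characteristic polynomial p(t) = det(tI - L).
Cofactor expansion gives p(t) = t^3 - 19t^2 + 88t.
Rational-root test: t = 8 gives p(8) = 0.
Factor out (t - 8): p(t) = (t - 8)·(t^2 - 11t).
The quadratic factors as t·(t - 11).
Eigenvalues: 0, 8, 11.

0, 8, 11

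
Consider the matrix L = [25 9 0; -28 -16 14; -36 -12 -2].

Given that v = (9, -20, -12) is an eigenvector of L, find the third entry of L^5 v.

-37500

First find the eigenvalue: Lv = (45, -100, -60) = 5·(9, -20, -12), so λ = 5.
Then L^5 v = λ^5·v = 5^5·(9, -20, -12) = 3125·(9, -20, -12) = (28125, -62500, -37500).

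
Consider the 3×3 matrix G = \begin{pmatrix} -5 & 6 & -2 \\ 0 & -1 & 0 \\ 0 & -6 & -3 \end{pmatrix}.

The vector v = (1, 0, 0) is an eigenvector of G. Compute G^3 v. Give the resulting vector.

(-125, 0, 0)

First find the eigenvalue: Gv = (-5, 0, 0) = -5·(1, 0, 0), so λ = -5.
Then G^3 v = λ^3·v = (-5)^3·(1, 0, 0) = -125·(1, 0, 0) = (-125, 0, 0).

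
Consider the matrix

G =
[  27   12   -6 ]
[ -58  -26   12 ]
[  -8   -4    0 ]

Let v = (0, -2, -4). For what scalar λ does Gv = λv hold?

-2

Compute Gv: G·(0, -2, -4) = (0, 4, 8).
Since Gv = λv, compare component 2: 4 = λ·-2, so λ = -2.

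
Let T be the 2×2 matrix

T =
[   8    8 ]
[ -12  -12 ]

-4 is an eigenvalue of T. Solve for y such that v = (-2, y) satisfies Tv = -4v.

3

We need (T + 4I)v = 0.
T + 4I = [[12, 8], [-12, -8]].
Row 1: (12)·-2 + (8)·y = 0
Row 2: (-12)·-2 + (-8)·y = 0
Solving gives y = 3.
Check: T·(-2, 3) = (8, -12) = -4·(-2, 3).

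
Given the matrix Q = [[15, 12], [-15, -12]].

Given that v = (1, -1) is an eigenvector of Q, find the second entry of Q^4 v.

First find the eigenvalue: Qv = (3, -3) = 3·(1, -1), so λ = 3.
Then Q^4 v = λ^4·v = 3^4·(1, -1) = 81·(1, -1) = (81, -81).

-81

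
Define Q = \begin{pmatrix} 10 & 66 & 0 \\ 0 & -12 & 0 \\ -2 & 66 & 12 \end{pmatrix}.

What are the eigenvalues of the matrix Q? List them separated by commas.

Set up det(μI - Q) = 0.
Cofactor expansion gives p(μ) = μ^3 - 10μ^2 - 144μ + 1440.
Rational-root test: μ = 12 gives p(12) = 0.
Dividing by (μ - 12) leaves μ^2 + 2μ - 120.
The quadratic factors as (μ + 12)·(μ - 10).
Eigenvalues: -12, 10, 12.

-12, 10, 12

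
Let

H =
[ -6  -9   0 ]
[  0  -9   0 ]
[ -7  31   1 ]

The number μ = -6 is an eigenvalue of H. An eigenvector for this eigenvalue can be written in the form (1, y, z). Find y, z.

We need (H + 6I)v = 0.
H + 6I = [[0, -9, 0], [0, -3, 0], [-7, 31, 7]].
Row 1: (0)·1 + (-9)·y + (0)·z = 0
Row 2: (0)·1 + (-3)·y + (0)·z = 0
Row 3: (-7)·1 + (31)·y + (7)·z = 0
Solving gives y = 0, z = 1.
Check: H·(1, 0, 1) = (-6, 0, -6) = -6·(1, 0, 1).

0, 1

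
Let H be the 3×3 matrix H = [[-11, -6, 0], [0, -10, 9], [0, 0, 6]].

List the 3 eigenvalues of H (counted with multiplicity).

-11, -10, 6

H is upper triangular, so its eigenvalues are the diagonal entries.
Diagonal: -11, -10, 6.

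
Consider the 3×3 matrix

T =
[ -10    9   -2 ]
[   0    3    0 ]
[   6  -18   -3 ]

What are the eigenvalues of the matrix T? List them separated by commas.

Compute the characteristic polynomial p(λ) = det(λI - T).
Expanding the 3×3 determinant: p(λ) = λ^3 + 10λ^2 + 3λ - 126.
Since p(-6) = 0, λ = -6 is a root.
Factor out (λ + 6): p(λ) = (λ + 6)·(λ^2 + 4λ - 21).
The quadratic factors as (λ + 7)·(λ - 3).
Eigenvalues: -7, -6, 3.

-7, -6, 3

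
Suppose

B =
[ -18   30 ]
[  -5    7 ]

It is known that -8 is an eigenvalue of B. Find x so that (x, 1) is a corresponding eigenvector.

We need (B + 8I)v = 0.
B + 8I = [[-10, 30], [-5, 15]].
Row 1: (-10)·x + (30)·1 = 0
Row 2: (-5)·x + (15)·1 = 0
Solving gives x = 3.
Check: B·(3, 1) = (-24, -8) = -8·(3, 1).

3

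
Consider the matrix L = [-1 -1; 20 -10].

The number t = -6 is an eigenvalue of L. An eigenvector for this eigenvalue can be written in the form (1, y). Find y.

We need (L + 6I)v = 0.
L + 6I = [[5, -1], [20, -4]].
Row 1: (5)·1 + (-1)·y = 0
Row 2: (20)·1 + (-4)·y = 0
Solving gives y = 5.
Check: L·(1, 5) = (-6, -30) = -6·(1, 5).

5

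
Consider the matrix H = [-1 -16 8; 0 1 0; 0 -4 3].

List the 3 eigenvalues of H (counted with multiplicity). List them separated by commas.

The characteristic polynomial is p(lambda) = det(lambda·I - H).
Expanding the 3×3 determinant: p(lambda) = lambda^3 - 3·lambda^2 - lambda + 3.
Rational-root test: lambda = 1 gives p(1) = 0.
Dividing by (lambda - 1) leaves lambda^2 - 2·lambda - 3.
The quadratic factors as (lambda + 1)·(lambda - 3).
Eigenvalues: -1, 1, 3.

-1, 1, 3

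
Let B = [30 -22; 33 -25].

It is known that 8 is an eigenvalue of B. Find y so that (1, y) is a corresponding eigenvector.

1

We need (B - 8I)v = 0.
B - 8I = [[22, -22], [33, -33]].
Row 1: (22)·1 + (-22)·y = 0
Row 2: (33)·1 + (-33)·y = 0
Solving gives y = 1.
Check: B·(1, 1) = (8, 8) = 8·(1, 1).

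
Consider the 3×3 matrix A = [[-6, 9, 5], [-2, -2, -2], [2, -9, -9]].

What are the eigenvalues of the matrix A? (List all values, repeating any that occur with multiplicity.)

Compute the characteristic polynomial p(s) = det(sI - A).
Expanding along the first row, p(s) = s^3 + 17s^2 + 74s + 88.
Rational-root test: s = -4 gives p(-4) = 0.
Dividing by (s + 4) leaves s^2 + 13s + 22.
The quadratic factors as (s + 11)·(s + 2).
Eigenvalues: -11, -4, -2.

-11, -4, -2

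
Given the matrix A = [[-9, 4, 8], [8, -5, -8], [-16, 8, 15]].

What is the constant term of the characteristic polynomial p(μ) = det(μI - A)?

-3

p(0) = det(0·I − A) = det(−A) = (−1)^3·det(A).
det(A) = 3, so p(0) = -3.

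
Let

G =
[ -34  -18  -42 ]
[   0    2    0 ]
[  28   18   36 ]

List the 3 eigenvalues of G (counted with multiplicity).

Set up det(λI - G) = 0.
Expanding along the first row, p(λ) = λ^3 - 4λ^2 - 44λ + 96.
Try λ = 2: p(2) = 0, so 2 is a root.
Dividing by (λ - 2) leaves λ^2 - 2λ - 48.
The quadratic factors as (λ + 6)·(λ - 8).
Eigenvalues: -6, 2, 8.

-6, 2, 8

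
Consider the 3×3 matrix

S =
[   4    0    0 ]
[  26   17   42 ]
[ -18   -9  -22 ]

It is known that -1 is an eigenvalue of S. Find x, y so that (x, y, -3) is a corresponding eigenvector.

0, 7

We need (S + 1I)v = 0.
S + 1I = [[5, 0, 0], [26, 18, 42], [-18, -9, -21]].
Row 1: (5)·x + (0)·y + (0)·-3 = 0
Row 2: (26)·x + (18)·y + (42)·-3 = 0
Row 3: (-18)·x + (-9)·y + (-21)·-3 = 0
Solving gives x = 0, y = 7.
Check: S·(0, 7, -3) = (0, -7, 3) = -1·(0, 7, -3).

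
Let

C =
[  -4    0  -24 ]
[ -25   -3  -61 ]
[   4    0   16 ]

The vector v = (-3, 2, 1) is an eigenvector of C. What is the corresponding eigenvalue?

4

Compute Cv: C·(-3, 2, 1) = (-12, 8, 4).
Since Cv = λv, compare component 1: -12 = λ·-3, so λ = 4.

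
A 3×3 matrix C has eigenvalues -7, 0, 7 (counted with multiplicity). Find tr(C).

trace(C) is the sum of the eigenvalues: (-7) + (0) + (7) = 0.

0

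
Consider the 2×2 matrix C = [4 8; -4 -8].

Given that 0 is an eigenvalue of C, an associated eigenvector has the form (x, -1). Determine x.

We need (C)v = 0.
C = [[4, 8], [-4, -8]].
Row 1: (4)·x + (8)·-1 = 0
Row 2: (-4)·x + (-8)·-1 = 0
Solving gives x = 2.
Check: C·(2, -1) = (0, 0) = 0·(2, -1).

2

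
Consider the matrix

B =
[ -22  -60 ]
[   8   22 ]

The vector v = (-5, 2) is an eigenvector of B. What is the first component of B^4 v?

-80

First find the eigenvalue: Bv = (-10, 4) = 2·(-5, 2), so λ = 2.
Then B^4 v = λ^4·v = 2^4·(-5, 2) = 16·(-5, 2) = (-80, 32).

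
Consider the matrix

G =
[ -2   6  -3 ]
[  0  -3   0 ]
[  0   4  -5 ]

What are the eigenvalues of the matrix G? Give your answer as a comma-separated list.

Set up det(rI - G) = 0.
Expanding the 3×3 determinant: p(r) = r^3 + 10r^2 + 31r + 30.
Try r = -2: p(-2) = 0, so -2 is a root.
Dividing by (r + 2) leaves r^2 + 8r + 15.
The quadratic factors as (r + 5)·(r + 3).
Eigenvalues: -5, -3, -2.

-5, -3, -2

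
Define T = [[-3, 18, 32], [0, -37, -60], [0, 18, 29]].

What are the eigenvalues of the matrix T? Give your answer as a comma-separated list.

Compute the characteristic polynomial p(s) = det(sI - T).
Expanding along the first row, p(s) = s^3 + 11s^2 + 31s + 21.
Since p(-7) = 0, s = -7 is a root.
Dividing by (s + 7) leaves s^2 + 4s + 3.
The quadratic factors as (s + 3)·(s + 1).
Eigenvalues: -7, -3, -1.

-7, -3, -1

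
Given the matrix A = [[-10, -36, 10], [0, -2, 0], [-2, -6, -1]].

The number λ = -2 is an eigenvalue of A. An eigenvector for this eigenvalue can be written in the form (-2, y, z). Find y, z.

1, 2

We need (A + 2I)v = 0.
A + 2I = [[-8, -36, 10], [0, 0, 0], [-2, -6, 1]].
Row 1: (-8)·-2 + (-36)·y + (10)·z = 0
Row 2: (0)·-2 + (0)·y + (0)·z = 0
Row 3: (-2)·-2 + (-6)·y + (1)·z = 0
Solving gives y = 1, z = 2.
Check: A·(-2, 1, 2) = (4, -2, -4) = -2·(-2, 1, 2).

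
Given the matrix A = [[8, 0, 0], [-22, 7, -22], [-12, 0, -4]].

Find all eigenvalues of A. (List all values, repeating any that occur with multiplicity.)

The characteristic polynomial is p(t) = det(tI - A).
Cofactor expansion gives p(t) = t^3 - 11t^2 - 4t + 224.
Rational-root test: t = -4 gives p(-4) = 0.
Factor out (t + 4): p(t) = (t + 4)·(t^2 - 15t + 56).
The quadratic factors as (t - 7)·(t - 8).
Eigenvalues: -4, 7, 8.

-4, 7, 8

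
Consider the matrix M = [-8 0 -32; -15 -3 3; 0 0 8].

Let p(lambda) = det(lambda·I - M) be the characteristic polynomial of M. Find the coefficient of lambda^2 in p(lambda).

3

The coefficient of lambda^2 of det(lambda·I - M) is −trace(M).
trace(M) = (-8) + (-3) + (8) = -3, so the coefficient is 3.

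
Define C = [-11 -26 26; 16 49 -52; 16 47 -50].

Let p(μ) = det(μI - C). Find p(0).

p(0) = det(0·I − C) = det(−C) = (−1)^3·det(C).
det(C) = 66, so p(0) = -66.

-66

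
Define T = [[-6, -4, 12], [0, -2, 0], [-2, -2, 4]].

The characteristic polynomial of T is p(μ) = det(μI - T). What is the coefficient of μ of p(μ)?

p(μ) = μ^3 + 4μ^2 + 4μ.
The coefficient of μ is 4.

4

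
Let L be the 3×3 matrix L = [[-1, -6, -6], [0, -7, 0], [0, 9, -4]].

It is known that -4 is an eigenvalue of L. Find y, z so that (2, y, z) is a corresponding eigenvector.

We need (L + 4I)v = 0.
L + 4I = [[3, -6, -6], [0, -3, 0], [0, 9, 0]].
Row 1: (3)·2 + (-6)·y + (-6)·z = 0
Row 2: (0)·2 + (-3)·y + (0)·z = 0
Row 3: (0)·2 + (9)·y + (0)·z = 0
Solving gives y = 0, z = 1.
Check: L·(2, 0, 1) = (-8, 0, -4) = -4·(2, 0, 1).

0, 1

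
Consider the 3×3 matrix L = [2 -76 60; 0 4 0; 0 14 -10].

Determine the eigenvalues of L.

-10, 2, 4

Set up det(μI - L) = 0.
Expanding along the first row, p(μ) = μ^3 + 4μ^2 - 52μ + 80.
Since p(2) = 0, μ = 2 is a root.
Factor out (μ - 2): p(μ) = (μ - 2)·(μ^2 + 6μ - 40).
The quadratic factors as (μ + 10)·(μ - 4).
Eigenvalues: -10, 2, 4.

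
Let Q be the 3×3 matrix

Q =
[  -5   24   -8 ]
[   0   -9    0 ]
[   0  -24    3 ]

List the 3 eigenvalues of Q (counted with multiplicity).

Compute the characteristic polynomial p(t) = det(tI - Q).
Cofactor expansion gives p(t) = t^3 + 11t^2 + 3t - 135.
Try t = -9: p(-9) = 0, so -9 is a root.
Factor out (t + 9): p(t) = (t + 9)·(t^2 + 2t - 15).
The quadratic factors as (t + 5)·(t - 3).
Eigenvalues: -9, -5, 3.

-9, -5, 3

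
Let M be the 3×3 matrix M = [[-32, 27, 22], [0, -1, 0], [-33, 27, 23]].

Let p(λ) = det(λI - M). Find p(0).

p(0) = det(0·I − M) = det(−M) = (−1)^3·det(M).
det(M) = 10, so p(0) = -10.

-10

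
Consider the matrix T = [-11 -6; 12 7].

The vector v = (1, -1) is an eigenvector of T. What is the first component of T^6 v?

First find the eigenvalue: Tv = (-5, 5) = -5·(1, -1), so λ = -5.
Then T^6 v = λ^6·v = (-5)^6·(1, -1) = 15625·(1, -1) = (15625, -15625).

15625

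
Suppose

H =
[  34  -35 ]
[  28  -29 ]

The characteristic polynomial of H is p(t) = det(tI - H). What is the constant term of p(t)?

p(t) = t^2 - 5t - 6.
The constant term is -6.

-6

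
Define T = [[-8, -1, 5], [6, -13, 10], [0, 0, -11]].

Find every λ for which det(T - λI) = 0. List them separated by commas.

-11, -11, -10

Compute the characteristic polynomial p(lambda) = det(lambda·I - T).
Cofactor expansion gives p(lambda) = lambda^3 + 32·lambda^2 + 341·lambda + 1210.
Since p(-10) = 0, lambda = -10 is a root.
Factor out (lambda + 10): p(lambda) = (lambda + 10)·(lambda^2 + 22·lambda + 121).
The quadratic factor is (lambda + 11)^2.
Eigenvalues: -11, -11, -10.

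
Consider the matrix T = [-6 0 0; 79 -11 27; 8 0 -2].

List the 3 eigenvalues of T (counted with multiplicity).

-11, -6, -2

Set up det(μI - T) = 0.
Expanding the 3×3 determinant: p(μ) = μ^3 + 19μ^2 + 100μ + 132.
Try μ = -2: p(-2) = 0, so -2 is a root.
Dividing by (μ + 2) leaves μ^2 + 17μ + 66.
The quadratic factors as (μ + 11)·(μ + 6).
Eigenvalues: -11, -6, -2.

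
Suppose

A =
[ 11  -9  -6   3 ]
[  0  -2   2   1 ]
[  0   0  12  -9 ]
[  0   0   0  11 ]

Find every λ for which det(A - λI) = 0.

-2, 11, 11, 12

A is upper triangular, so its eigenvalues are the diagonal entries.
Diagonal: 11, -2, 12, 11.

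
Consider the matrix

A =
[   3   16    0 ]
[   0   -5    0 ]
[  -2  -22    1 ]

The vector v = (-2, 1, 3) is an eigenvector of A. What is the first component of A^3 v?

First find the eigenvalue: Av = (10, -5, -15) = -5·(-2, 1, 3), so λ = -5.
Then A^3 v = λ^3·v = (-5)^3·(-2, 1, 3) = -125·(-2, 1, 3) = (250, -125, -375).

250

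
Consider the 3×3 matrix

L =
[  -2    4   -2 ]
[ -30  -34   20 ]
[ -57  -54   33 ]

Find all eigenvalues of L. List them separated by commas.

-5, -4, 6

Set up det(tI - L) = 0.
Expanding the 3×3 determinant: p(t) = t^3 + 3t^2 - 34t - 120.
Try t = 6: p(6) = 0, so 6 is a root.
Dividing by (t - 6) leaves t^2 + 9t + 20.
The quadratic factors as (t + 5)·(t + 4).
Eigenvalues: -5, -4, 6.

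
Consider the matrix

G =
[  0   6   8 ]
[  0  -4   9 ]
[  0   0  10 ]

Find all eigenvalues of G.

G is upper triangular, so its eigenvalues are the diagonal entries.
Diagonal: 0, -4, 10.

-4, 0, 10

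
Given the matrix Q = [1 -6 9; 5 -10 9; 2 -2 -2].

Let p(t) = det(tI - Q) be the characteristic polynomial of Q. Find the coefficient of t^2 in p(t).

The coefficient of t^2 of det(tI - Q) is −trace(Q).
trace(Q) = (1) + (-10) + (-2) = -11, so the coefficient is 11.

11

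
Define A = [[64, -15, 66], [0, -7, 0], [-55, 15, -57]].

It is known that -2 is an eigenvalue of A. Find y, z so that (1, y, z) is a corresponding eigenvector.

0, -1

We need (A + 2I)v = 0.
A + 2I = [[66, -15, 66], [0, -5, 0], [-55, 15, -55]].
Row 1: (66)·1 + (-15)·y + (66)·z = 0
Row 2: (0)·1 + (-5)·y + (0)·z = 0
Row 3: (-55)·1 + (15)·y + (-55)·z = 0
Solving gives y = 0, z = -1.
Check: A·(1, 0, -1) = (-2, 0, 2) = -2·(1, 0, -1).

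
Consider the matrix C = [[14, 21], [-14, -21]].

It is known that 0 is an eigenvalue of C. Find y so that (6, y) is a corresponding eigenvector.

We need (C)v = 0.
C = [[14, 21], [-14, -21]].
Row 1: (14)·6 + (21)·y = 0
Row 2: (-14)·6 + (-21)·y = 0
Solving gives y = -4.
Check: C·(6, -4) = (0, 0) = 0·(6, -4).

-4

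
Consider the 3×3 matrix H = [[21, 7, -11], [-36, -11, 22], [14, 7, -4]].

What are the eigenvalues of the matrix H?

-4, 3, 7

Compute the characteristic polynomial p(s) = det(sI - H).
Expanding along the first row, p(s) = s^3 - 6s^2 - 19s + 84.
Try s = -4: p(-4) = 0, so -4 is a root.
Factor out (s + 4): p(s) = (s + 4)·(s^2 - 10s + 21).
The quadratic factors as (s - 3)·(s - 7).
Eigenvalues: -4, 3, 7.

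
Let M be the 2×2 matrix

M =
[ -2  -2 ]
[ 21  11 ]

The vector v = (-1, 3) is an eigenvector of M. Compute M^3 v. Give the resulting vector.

(-64, 192)

First find the eigenvalue: Mv = (-4, 12) = 4·(-1, 3), so λ = 4.
Then M^3 v = λ^3·v = 4^3·(-1, 3) = 64·(-1, 3) = (-64, 192).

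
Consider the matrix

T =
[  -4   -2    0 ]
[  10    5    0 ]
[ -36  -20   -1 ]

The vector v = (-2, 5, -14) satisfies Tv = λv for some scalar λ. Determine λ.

Compute Tv: T·(-2, 5, -14) = (-2, 5, -14).
Since Tv = λv, compare component 1: -2 = λ·-2, so λ = 1.

1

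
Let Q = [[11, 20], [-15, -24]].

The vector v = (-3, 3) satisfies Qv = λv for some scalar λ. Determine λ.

-9

Compute Qv: Q·(-3, 3) = (27, -27).
Since Qv = λv, compare component 1: 27 = λ·-3, so λ = -9.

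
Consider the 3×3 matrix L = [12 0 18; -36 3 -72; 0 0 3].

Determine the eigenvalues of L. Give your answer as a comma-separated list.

Set up det(sI - L) = 0.
Expanding the 3×3 determinant: p(s) = s^3 - 18s^2 + 81s - 108.
Rational-root test: s = 3 gives p(3) = 0.
Dividing by (s - 3) leaves s^2 - 15s + 36.
The quadratic factors as (s - 3)·(s - 12).
Eigenvalues: 3, 3, 12.

3, 3, 12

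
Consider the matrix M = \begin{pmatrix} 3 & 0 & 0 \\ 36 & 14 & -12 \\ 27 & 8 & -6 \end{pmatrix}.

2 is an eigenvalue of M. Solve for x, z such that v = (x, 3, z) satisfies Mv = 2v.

We need (M - 2I)v = 0.
M - 2I = [[1, 0, 0], [36, 12, -12], [27, 8, -8]].
Row 1: (1)·x + (0)·3 + (0)·z = 0
Row 2: (36)·x + (12)·3 + (-12)·z = 0
Row 3: (27)·x + (8)·3 + (-8)·z = 0
Solving gives x = 0, z = 3.
Check: M·(0, 3, 3) = (0, 6, 6) = 2·(0, 3, 3).

0, 3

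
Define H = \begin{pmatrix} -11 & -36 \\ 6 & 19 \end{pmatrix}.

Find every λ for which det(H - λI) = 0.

det(H - rI) = (-11 - r)(19 - r) - (-36)·(6) = r^2 - 8r + 7.
This factors as (r - 1)·(r - 7) = 0.
Eigenvalues: 1, 7.

1, 7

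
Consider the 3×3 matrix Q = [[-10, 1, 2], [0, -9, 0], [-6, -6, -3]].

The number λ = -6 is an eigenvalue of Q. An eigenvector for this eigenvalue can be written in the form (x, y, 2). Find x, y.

1, 0

We need (Q + 6I)v = 0.
Q + 6I = [[-4, 1, 2], [0, -3, 0], [-6, -6, 3]].
Row 1: (-4)·x + (1)·y + (2)·2 = 0
Row 2: (0)·x + (-3)·y + (0)·2 = 0
Row 3: (-6)·x + (-6)·y + (3)·2 = 0
Solving gives x = 1, y = 0.
Check: Q·(1, 0, 2) = (-6, 0, -12) = -6·(1, 0, 2).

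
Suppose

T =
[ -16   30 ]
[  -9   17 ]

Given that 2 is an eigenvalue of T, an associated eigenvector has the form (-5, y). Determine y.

-3

We need (T - 2I)v = 0.
T - 2I = [[-18, 30], [-9, 15]].
Row 1: (-18)·-5 + (30)·y = 0
Row 2: (-9)·-5 + (15)·y = 0
Solving gives y = -3.
Check: T·(-5, -3) = (-10, -6) = 2·(-5, -3).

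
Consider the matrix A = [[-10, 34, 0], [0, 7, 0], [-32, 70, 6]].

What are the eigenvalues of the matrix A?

The characteristic polynomial is p(μ) = det(μI - A).
Cofactor expansion gives p(μ) = μ^3 - 3μ^2 - 88μ + 420.
Since p(-10) = 0, μ = -10 is a root.
Factor out (μ + 10): p(μ) = (μ + 10)·(μ^2 - 13μ + 42).
The quadratic factors as (μ - 6)·(μ - 7).
Eigenvalues: -10, 6, 7.

-10, 6, 7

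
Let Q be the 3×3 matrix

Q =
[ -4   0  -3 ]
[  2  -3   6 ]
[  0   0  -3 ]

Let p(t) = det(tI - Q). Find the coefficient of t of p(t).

33

p(t) = t^3 + 10t^2 + 33t + 36.
The coefficient of t is 33.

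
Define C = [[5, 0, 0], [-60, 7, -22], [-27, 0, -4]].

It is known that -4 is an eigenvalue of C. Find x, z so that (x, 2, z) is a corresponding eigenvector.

We need (C + 4I)v = 0.
C + 4I = [[9, 0, 0], [-60, 11, -22], [-27, 0, 0]].
Row 1: (9)·x + (0)·2 + (0)·z = 0
Row 2: (-60)·x + (11)·2 + (-22)·z = 0
Row 3: (-27)·x + (0)·2 + (0)·z = 0
Solving gives x = 0, z = 1.
Check: C·(0, 2, 1) = (0, -8, -4) = -4·(0, 2, 1).

0, 1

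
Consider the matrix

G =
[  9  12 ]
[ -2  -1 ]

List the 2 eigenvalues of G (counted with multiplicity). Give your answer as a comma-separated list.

3, 5

det(G - sI) = (9 - s)(-1 - s) - (12)·(-2) = s^2 - 8s + 15.
This factors as (s - 3)·(s - 5) = 0.
Eigenvalues: 3, 5.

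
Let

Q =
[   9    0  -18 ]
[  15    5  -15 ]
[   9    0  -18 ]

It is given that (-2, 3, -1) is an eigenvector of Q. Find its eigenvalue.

0

Compute Qv: Q·(-2, 3, -1) = (0, 0, 0).
Since Qv = λv, compare component 1: 0 = λ·-2, so λ = 0.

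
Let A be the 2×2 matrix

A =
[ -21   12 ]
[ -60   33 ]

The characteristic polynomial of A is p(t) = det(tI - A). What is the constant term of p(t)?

p(t) = t^2 - 12t + 27.
The constant term is 27.

27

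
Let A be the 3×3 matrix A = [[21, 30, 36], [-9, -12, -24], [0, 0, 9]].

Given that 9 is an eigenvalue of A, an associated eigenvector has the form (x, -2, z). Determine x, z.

2, 1

We need (A - 9I)v = 0.
A - 9I = [[12, 30, 36], [-9, -21, -24], [0, 0, 0]].
Row 1: (12)·x + (30)·-2 + (36)·z = 0
Row 2: (-9)·x + (-21)·-2 + (-24)·z = 0
Row 3: (0)·x + (0)·-2 + (0)·z = 0
Solving gives x = 2, z = 1.
Check: A·(2, -2, 1) = (18, -18, 9) = 9·(2, -2, 1).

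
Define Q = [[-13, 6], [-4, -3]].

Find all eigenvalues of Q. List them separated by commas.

det(Q - sI) = (-13 - s)(-3 - s) - (6)·(-4) = s^2 + 16s + 63.
This factors as (s + 9)·(s + 7) = 0.
Eigenvalues: -9, -7.

-9, -7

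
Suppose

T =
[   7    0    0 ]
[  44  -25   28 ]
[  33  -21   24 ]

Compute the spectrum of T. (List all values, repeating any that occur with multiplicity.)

The characteristic polynomial is p(μ) = det(μI - T).
Expanding the 3×3 determinant: p(μ) = μ^3 - 6μ^2 - 19μ + 84.
Since p(3) = 0, μ = 3 is a root.
Dividing by (μ - 3) leaves μ^2 - 3μ - 28.
The quadratic factors as (μ + 4)·(μ - 7).
Eigenvalues: -4, 3, 7.

-4, 3, 7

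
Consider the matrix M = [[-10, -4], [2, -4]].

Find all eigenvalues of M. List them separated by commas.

-8, -6

det(M - rI) = (-10 - r)(-4 - r) - (-4)·(2) = r^2 + 14r + 48.
This factors as (r + 8)·(r + 6) = 0.
Eigenvalues: -8, -6.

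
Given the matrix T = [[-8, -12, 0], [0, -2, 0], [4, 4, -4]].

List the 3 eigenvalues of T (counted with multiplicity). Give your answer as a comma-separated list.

-8, -4, -2

Compute the characteristic polynomial p(λ) = det(λI - T).
Expanding along the first row, p(λ) = λ^3 + 14λ^2 + 56λ + 64.
Try λ = -2: p(-2) = 0, so -2 is a root.
Factor out (λ + 2): p(λ) = (λ + 2)·(λ^2 + 12λ + 32).
The quadratic factors as (λ + 8)·(λ + 4).
Eigenvalues: -8, -4, -2.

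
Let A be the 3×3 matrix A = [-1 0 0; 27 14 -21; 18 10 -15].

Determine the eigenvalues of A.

Set up det(rI - A) = 0.
Expanding the 3×3 determinant: p(r) = r^3 + 2r^2 + r.
Since p(-1) = 0, r = -1 is a root.
Factor out (r + 1): p(r) = (r + 1)·(r^2 + r).
The quadratic factors as (r + 1)·r.
Eigenvalues: -1, -1, 0.

-1, -1, 0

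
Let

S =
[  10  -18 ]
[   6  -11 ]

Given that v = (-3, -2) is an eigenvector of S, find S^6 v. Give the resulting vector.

First find the eigenvalue: Sv = (6, 4) = -2·(-3, -2), so λ = -2.
Then S^6 v = λ^6·v = (-2)^6·(-3, -2) = 64·(-3, -2) = (-192, -128).

(-192, -128)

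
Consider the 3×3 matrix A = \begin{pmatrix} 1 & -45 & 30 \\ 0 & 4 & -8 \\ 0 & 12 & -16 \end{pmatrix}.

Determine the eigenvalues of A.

The characteristic polynomial is p(λ) = det(λI - A).
Expanding along the first row, p(λ) = λ^3 + 11λ^2 + 20λ - 32.
Since p(1) = 0, λ = 1 is a root.
Dividing by (λ - 1) leaves λ^2 + 12λ + 32.
The quadratic factors as (λ + 8)·(λ + 4).
Eigenvalues: -8, -4, 1.

-8, -4, 1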